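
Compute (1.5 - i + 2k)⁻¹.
0.2069 + 0.1379i - 0.2759k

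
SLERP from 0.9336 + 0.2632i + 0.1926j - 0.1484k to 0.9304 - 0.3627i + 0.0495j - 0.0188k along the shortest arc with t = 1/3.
0.9808 + 0.0537i + 0.1516j - 0.1099k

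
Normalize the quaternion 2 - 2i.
0.7071 - 0.7071i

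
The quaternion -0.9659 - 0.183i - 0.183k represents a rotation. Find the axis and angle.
axis = (-√2/2, 0, -√2/2), θ = 11π/6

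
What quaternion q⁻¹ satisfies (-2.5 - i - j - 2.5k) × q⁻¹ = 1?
-0.1724 + 0.069i + 0.069j + 0.1724k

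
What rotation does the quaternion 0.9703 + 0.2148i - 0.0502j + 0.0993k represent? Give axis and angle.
axis = (0.8879, -0.2075, 0.4105), θ = 28°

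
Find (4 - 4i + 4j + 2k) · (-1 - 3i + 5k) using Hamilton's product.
-26 + 12i + 10j + 30k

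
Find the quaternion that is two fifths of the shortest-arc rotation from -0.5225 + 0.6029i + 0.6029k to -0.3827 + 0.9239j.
-0.5939 + 0.4506i + 0.4911j + 0.4506k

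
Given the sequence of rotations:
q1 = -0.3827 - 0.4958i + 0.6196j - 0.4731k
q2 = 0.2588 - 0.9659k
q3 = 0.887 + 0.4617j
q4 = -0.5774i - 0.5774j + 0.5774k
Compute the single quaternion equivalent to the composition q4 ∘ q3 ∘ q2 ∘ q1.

q2 · q1 = -0.556 + 0.4702i + 0.6392j + 0.2472k
q3 · q2 · q1 = -0.7883 + 0.5312i + 0.3103j + 0.0022k
q4 · q3 · q2 · q1 = 0.4846 + 0.2747i + 0.7631j - 0.3276k
0.4846 + 0.2747i + 0.7631j - 0.3276k


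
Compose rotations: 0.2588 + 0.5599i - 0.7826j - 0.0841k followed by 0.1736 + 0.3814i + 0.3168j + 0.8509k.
0.1509 + 0.8352i + 0.4546j - 0.2702k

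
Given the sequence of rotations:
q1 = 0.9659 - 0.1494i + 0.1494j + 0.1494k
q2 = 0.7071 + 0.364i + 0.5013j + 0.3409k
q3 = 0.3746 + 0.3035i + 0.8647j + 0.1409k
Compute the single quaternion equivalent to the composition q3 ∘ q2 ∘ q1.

q2 · q1 = 0.6115 + 0.2699i + 0.4845j + 0.5642k
q3 · q2 · q1 = -0.3513 + 0.7063i + 0.5771j + 0.2112k
-0.3513 + 0.7063i + 0.5771j + 0.2112k


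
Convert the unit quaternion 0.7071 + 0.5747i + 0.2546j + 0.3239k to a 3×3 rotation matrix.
[[0.6605, -0.1654, 0.7323], [0.7507, 0.1296, -0.6478], [0.0122, 0.9777, 0.2098]]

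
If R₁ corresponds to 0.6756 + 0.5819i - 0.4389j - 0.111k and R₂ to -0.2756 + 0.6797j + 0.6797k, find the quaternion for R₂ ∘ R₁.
0.1876 + 0.0625i + 0.9757j + 0.0943k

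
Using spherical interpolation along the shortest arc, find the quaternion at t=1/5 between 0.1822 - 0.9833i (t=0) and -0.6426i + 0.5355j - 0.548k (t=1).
0.1531 - 0.9727i + 0.1219j - 0.1247k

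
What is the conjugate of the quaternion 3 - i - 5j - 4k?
3 + i + 5j + 4k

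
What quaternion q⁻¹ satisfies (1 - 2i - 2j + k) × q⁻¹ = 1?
0.1 + 0.2i + 0.2j - 0.1k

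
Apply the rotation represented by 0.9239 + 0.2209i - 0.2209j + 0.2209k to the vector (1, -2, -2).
(2.438, -0.287, -1.725)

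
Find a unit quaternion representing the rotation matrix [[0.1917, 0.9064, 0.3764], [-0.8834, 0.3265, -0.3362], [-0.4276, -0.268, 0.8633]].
0.7716 + 0.0221i + 0.2605j - 0.5799k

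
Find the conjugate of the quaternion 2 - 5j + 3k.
2 + 5j - 3k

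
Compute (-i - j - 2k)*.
i + j + 2k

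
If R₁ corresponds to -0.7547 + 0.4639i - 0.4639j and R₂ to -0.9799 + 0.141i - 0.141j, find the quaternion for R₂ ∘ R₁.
0.6087 - 0.561i + 0.561j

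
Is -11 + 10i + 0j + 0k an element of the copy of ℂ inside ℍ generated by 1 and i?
Yes. The quaternion -11 + 10i has j- and k-coefficients y = z = 0, so it lies in the complex subalgebra spanned by 1 and i.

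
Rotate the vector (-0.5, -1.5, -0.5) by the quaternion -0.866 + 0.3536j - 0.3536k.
(0.975, -1.306, -0.306)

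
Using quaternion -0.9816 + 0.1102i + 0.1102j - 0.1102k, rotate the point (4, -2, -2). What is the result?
(4.671, -1.324, -0.653)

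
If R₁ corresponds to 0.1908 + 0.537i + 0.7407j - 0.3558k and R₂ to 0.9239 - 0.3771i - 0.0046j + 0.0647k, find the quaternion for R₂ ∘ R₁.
0.4052 + 0.3779i + 0.584j - 0.5932k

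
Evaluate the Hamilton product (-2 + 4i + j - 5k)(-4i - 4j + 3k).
35 - 9i + 16j - 18k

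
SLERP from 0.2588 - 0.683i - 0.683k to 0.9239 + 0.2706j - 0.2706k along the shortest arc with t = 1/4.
0.4997 - 0.5664i + 0.0835j - 0.6499k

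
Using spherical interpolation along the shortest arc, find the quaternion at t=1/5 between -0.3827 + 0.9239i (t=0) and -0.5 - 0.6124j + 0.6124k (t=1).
-0.4866 + 0.84i - 0.1698j + 0.1698k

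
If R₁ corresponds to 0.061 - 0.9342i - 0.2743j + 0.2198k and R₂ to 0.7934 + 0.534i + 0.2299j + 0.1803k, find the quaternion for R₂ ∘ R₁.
0.5707 - 0.6086i - 0.4894j + 0.2537k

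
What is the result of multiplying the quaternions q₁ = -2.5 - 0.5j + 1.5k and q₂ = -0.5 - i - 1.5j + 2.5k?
-3.25 + 3.5i + 2.5j - 7.5k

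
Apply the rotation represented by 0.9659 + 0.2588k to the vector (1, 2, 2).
(-0.134, 2.232, 2)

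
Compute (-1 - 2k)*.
-1 + 2k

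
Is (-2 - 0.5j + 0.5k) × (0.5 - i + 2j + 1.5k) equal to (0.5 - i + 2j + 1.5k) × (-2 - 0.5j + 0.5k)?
No: pq = -0.75 + 0.25i - 4.75j - 3.25k ≠ -0.75 + 3.75i - 3.75j - 2.25k = qp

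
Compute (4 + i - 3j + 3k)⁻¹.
0.1143 - 0.0286i + 0.0857j - 0.0857k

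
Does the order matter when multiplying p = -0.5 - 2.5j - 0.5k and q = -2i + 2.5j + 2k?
Yes: pq = 7.25 - 2.75i - 0.25j - 6k ≠ 7.25 + 4.75i - 2.25j + 4k = qp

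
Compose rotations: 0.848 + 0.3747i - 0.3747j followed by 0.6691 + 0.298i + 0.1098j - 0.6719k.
0.4969 + 0.2517i - 0.4094j - 0.7226k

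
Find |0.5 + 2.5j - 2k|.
3.24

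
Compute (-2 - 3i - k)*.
-2 + 3i + k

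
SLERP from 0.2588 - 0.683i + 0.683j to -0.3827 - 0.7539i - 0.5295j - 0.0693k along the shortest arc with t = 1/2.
-0.0853 - 0.9896i + 0.1057j - 0.0477k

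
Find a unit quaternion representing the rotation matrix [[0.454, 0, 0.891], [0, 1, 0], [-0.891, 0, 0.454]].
0.8526 + 0.5225j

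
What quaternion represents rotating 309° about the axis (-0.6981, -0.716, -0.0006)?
-0.9026 - 0.3005i - 0.3082j - 0.0003k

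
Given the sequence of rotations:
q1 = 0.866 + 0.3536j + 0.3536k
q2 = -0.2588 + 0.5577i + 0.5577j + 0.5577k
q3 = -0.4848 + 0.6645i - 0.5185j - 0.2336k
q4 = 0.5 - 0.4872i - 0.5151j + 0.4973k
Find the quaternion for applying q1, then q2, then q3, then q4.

q2 · q1 = -0.6185 + 0.483i + 0.1943j + 0.5887k
q3 · q2 · q1 = 0.2172 - 0.905i - 0.2775j + 0.2386k
q4 · q3 · q2 · q1 = -0.5939 - 0.5432i - 0.5844j - 0.1037k
-0.5939 - 0.5432i - 0.5844j - 0.1037k


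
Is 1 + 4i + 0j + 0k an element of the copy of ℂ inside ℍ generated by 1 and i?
Yes. The quaternion 1 + 4i has j- and k-coefficients y = z = 0, so it lies in the complex subalgebra spanned by 1 and i.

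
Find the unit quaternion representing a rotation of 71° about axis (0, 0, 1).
0.8141 + 0.5807k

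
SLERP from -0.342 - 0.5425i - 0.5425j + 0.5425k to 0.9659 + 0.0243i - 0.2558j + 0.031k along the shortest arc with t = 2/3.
-0.9379 - 0.2652i - 0.0381j + 0.2204k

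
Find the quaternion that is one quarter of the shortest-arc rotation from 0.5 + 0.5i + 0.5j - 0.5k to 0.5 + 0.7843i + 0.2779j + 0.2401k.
0.5363 + 0.6161i + 0.474j - 0.3287k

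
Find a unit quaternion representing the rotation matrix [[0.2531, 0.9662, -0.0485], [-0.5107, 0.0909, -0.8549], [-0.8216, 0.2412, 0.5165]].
0.682 + 0.4018i + 0.2834j - 0.5414k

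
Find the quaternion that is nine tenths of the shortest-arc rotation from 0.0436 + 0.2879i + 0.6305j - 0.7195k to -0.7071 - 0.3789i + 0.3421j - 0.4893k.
-0.6595 - 0.3204i + 0.4003j - 0.5498k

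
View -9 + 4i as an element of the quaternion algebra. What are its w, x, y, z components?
-9 + 4i + 0j + 0k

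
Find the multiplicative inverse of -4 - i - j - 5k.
-0.093 + 0.0233i + 0.0233j + 0.1163k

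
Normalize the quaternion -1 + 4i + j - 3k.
-0.1925 + 0.7698i + 0.1925j - 0.5774k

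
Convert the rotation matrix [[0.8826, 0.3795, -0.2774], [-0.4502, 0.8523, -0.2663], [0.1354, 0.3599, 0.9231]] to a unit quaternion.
0.9563 + 0.1637i - 0.1079j - 0.2169k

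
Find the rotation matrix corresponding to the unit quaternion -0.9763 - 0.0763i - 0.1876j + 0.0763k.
[[0.918, 0.1776, 0.3547], [-0.1204, 0.9767, -0.1776], [-0.378, 0.1204, 0.918]]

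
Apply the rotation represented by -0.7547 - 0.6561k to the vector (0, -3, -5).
(2.971, -0.417, -5)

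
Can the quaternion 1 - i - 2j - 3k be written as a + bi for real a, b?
No. The quaternion 1 - i - 2j - 3k has j-coefficient y = -2 and k-coefficient z = -3, not both zero, so it does not lie in the complex subalgebra spanned by 1 and i.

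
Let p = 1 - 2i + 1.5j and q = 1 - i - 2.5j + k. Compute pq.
2.75 - 1.5i + j + 7.5k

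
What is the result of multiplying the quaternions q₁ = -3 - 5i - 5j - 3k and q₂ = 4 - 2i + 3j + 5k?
8 - 30i + 2j - 52k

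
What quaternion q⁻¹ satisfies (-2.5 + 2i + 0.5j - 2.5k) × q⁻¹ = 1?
-0.1493 - 0.1194i - 0.0299j + 0.1493k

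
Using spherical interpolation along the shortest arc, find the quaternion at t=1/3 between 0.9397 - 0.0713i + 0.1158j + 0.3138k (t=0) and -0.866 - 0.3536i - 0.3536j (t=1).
0.9518 + 0.0751i + 0.204j + 0.2162k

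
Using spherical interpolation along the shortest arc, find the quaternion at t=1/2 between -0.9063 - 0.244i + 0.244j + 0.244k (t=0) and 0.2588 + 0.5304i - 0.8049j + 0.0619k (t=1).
-0.6627 - 0.4405i + 0.5966j + 0.1036k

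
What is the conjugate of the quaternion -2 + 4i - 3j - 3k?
-2 - 4i + 3j + 3k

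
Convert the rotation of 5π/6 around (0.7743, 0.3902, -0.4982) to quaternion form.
0.2588 + 0.7479i + 0.3769j - 0.4812k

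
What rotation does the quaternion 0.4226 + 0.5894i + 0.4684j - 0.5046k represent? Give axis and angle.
axis = (0.6503, 0.5168, -0.5568), θ = 130°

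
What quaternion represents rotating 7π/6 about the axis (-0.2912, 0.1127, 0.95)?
-0.2588 - 0.2813i + 0.1089j + 0.9176k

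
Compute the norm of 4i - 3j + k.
√26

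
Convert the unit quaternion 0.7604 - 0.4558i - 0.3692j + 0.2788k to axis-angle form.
axis = (-0.7018, -0.5685, 0.4293), θ = 81°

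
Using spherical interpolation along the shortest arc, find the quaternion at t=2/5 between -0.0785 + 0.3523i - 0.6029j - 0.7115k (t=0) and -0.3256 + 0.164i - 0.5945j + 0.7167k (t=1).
0.1228 + 0.184i - 0.137j - 0.9656k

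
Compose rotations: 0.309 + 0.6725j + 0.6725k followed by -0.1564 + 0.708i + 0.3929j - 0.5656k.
0.0678 + 0.8634i - 0.4599j + 0.1962k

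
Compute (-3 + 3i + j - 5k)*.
-3 - 3i - j + 5k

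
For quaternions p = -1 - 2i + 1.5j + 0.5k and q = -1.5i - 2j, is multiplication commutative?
No: pq = 2.5i + 1.25j + 6.25k ≠ 0.5i + 2.75j - 6.25k = qp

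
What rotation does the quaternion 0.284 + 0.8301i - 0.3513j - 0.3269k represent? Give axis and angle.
axis = (0.8657, -0.3664, -0.3409), θ = 147°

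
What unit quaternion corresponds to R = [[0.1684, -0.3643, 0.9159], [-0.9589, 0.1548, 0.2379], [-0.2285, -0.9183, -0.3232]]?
-0.5 + 0.5781i - 0.5722j + 0.2973k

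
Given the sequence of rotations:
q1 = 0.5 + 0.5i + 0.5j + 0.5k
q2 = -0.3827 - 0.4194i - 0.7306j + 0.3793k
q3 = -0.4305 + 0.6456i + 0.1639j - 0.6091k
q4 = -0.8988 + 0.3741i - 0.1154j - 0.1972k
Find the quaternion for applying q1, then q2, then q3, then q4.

q2 · q1 = 0.194 - 0.956i - 0.1573j + 0.1539k
q3 · q2 · q1 = 0.6532 + 0.4662i + 0.5825j - 0.1293k
q4 · q3 · q2 · q1 = -0.7198 - 0.0449i - 0.6425j + 0.2591k
-0.7198 - 0.0449i - 0.6425j + 0.2591k


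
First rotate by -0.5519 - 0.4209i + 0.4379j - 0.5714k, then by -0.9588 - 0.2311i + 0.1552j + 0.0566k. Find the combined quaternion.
0.3963 + 0.4176i - 0.6614j + 0.4807k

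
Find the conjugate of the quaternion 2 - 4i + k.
2 + 4i - k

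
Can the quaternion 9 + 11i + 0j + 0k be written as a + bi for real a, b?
Yes. The quaternion 9 + 11i has j- and k-coefficients y = z = 0, so it lies in the complex subalgebra spanned by 1 and i.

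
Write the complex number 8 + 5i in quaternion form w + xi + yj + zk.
8 + 5i + 0j + 0k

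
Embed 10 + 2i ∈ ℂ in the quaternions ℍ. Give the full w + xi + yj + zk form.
10 + 2i + 0j + 0k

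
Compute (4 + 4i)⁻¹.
0.125 - 0.125i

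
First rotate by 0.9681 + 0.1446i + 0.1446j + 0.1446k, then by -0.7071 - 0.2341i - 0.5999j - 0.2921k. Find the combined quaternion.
-0.5217 - 0.3734i - 0.6914j - 0.3321k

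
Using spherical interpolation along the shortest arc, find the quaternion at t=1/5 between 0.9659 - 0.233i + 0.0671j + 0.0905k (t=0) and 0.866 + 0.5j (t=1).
0.9661 - 0.1894i + 0.1589j + 0.0736k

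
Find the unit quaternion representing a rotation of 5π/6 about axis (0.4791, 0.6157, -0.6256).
0.2588 + 0.4628i + 0.5947j - 0.6043k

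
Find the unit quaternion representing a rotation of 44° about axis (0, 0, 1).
0.9272 + 0.3746k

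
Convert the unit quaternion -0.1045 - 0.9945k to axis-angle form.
axis = (0, 0, -1), θ = 192°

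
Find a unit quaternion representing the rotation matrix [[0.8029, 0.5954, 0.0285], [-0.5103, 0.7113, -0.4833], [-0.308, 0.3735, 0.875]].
0.9205 + 0.2327i + 0.0914j - 0.3003k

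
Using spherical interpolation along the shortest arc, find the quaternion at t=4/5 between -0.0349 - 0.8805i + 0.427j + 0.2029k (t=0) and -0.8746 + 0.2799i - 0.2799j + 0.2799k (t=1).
0.7718 - 0.4836i + 0.3633j - 0.1961k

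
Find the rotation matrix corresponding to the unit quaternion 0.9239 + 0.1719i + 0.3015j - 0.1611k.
[[0.7663, 0.4013, 0.5017], [-0.194, 0.889, -0.4148], [-0.6125, 0.2205, 0.7591]]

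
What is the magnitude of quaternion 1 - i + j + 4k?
√19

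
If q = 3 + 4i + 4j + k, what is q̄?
3 - 4i - 4j - k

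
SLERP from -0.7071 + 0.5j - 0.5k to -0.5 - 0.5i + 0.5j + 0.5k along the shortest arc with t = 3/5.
-0.7063 - 0.3547i + 0.6033j + 0.1061k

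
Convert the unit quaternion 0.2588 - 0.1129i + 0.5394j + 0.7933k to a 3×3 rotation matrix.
[[-0.8406, -0.5324, 0.1001], [0.2888, -0.2841, 0.9142], [-0.4583, 0.7974, 0.3926]]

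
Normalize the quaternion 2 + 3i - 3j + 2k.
0.3922 + 0.5883i - 0.5883j + 0.3922k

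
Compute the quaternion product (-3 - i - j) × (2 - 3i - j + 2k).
-10 + 5i + 3j - 8k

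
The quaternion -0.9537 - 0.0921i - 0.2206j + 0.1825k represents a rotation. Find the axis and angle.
axis = (-0.3062, -0.7335, 0.6068), θ = 325°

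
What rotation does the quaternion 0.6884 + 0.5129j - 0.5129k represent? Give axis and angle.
axis = (0, √2/2, -√2/2), θ = 93°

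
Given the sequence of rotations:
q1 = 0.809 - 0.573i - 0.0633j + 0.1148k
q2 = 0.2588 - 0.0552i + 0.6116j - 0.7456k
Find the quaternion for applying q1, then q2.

q2 · q1 = 0.302 - 0.1699i + 0.912j - 0.2195k
0.302 - 0.1699i + 0.912j - 0.2195k


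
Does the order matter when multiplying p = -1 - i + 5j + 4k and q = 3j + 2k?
Yes: pq = -23 - 2i - j - 5k ≠ -23 + 2i - 5j + k = qp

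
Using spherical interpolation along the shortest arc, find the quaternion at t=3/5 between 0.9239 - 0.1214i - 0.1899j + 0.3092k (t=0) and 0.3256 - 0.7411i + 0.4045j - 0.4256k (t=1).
0.74 - 0.6225i + 0.2025j - 0.1544k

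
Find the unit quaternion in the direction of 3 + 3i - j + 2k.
0.6255 + 0.6255i - 0.2085j + 0.417k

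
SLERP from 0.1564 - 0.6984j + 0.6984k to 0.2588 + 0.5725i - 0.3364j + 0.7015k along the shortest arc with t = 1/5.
0.185 + 0.124i - 0.6487j + 0.7277k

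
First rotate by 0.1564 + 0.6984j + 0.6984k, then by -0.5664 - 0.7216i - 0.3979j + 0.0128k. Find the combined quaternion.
0.1804 - 0.3997i + 0.0462j - 0.8975k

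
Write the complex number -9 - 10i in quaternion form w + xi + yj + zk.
-9 - 10i + 0j + 0k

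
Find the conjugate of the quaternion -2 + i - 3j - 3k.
-2 - i + 3j + 3k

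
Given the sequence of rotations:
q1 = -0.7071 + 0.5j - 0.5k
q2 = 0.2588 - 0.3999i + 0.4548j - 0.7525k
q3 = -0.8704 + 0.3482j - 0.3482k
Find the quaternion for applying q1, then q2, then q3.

q2 · q1 = -0.7866 + 0.4316i - 0.3921j + 0.2027k
q3 · q2 · q1 = 0.8918 - 0.4416i - 0.0829j - 0.0528k
0.8918 - 0.4416i - 0.0829j - 0.0528k


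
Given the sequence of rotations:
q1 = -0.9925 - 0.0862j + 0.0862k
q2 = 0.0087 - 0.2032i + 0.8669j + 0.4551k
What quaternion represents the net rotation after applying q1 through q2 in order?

q2 · q1 = 0.0269 + 0.3156i - 0.8436j - 0.4334k
0.0269 + 0.3156i - 0.8436j - 0.4334k


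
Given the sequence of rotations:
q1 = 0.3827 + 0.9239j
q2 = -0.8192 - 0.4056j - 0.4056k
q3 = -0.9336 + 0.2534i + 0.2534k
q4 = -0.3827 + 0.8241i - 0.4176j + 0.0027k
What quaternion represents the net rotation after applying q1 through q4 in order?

q2 · q1 = 0.0612 + 0.3747i - 0.9121j - 0.1552k
q3 · q2 · q1 = -0.1128 - 0.1032i + 0.9858j - 0.0707k
q4 · q3 · q2 · q1 = 0.5401 - 0.0266i - 0.2722j + 0.7961k
0.5401 - 0.0266i - 0.2722j + 0.7961k


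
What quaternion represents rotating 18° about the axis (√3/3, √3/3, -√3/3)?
0.9877 + 0.0903i + 0.0903j - 0.0903k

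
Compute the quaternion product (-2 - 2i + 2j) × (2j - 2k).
-4 - 4i - 8j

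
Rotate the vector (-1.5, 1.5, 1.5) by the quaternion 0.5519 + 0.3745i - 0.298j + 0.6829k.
(-1.026, -2.346, -0.438)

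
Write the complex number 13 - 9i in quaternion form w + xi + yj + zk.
13 - 9i + 0j + 0k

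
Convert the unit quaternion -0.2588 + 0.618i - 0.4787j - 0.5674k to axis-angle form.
axis = (0.6398, -0.4956, -0.5874), θ = 7π/6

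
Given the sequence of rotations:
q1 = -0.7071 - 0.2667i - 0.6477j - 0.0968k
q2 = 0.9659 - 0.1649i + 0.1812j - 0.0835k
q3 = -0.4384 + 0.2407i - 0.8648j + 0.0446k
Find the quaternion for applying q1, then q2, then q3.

q2 · q1 = -0.6177 - 0.2126i - 0.7474j + 0.1207k
q3 · q2 · q1 = -0.3298 - 0.1265i + 0.8233j - 0.4442k
-0.3298 - 0.1265i + 0.8233j - 0.4442k


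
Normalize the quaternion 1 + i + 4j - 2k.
0.2132 + 0.2132i + 0.8528j - 0.4264k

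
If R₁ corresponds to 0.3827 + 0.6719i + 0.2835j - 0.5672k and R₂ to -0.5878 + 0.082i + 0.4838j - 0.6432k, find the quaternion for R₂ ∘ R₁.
-0.782 - 0.4556i - 0.3671j - 0.2146k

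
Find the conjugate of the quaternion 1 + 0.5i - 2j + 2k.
1 - 0.5i + 2j - 2k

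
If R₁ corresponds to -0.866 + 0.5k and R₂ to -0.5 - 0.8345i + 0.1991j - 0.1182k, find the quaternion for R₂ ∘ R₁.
0.4921 + 0.8222i + 0.2448j - 0.1476k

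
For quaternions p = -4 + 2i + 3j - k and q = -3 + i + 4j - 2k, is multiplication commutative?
No: pq = -4 - 12i - 22j + 16k ≠ -4 - 8i - 28j + 6k = qp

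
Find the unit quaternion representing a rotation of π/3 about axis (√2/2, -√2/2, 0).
0.866 + 0.3536i - 0.3536j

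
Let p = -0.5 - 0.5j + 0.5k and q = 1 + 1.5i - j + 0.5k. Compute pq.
-1.25 - 0.5i + 0.75j + k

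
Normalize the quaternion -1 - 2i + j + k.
-0.378 - 0.7559i + 0.378j + 0.378k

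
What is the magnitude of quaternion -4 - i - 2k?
√21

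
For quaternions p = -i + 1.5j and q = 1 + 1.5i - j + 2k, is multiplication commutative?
No: pq = 3 + 2i + 3.5j - 1.25k ≠ 3 - 4i - 0.5j + 1.25k = qp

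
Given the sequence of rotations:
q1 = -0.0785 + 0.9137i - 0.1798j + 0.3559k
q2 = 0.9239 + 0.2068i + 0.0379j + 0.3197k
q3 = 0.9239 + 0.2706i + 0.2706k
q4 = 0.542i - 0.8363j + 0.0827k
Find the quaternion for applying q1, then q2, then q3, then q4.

q2 · q1 = -0.3684 + 0.8989i + 0.0494j + 0.2319k
q3 · q2 · q1 = -0.6464 + 0.7174i + 0.2261j + 0.1279k
q4 · q3 · q2 · q1 = -0.2103 - 0.476i + 0.5306j + 0.6691k
-0.2103 - 0.476i + 0.5306j + 0.6691k


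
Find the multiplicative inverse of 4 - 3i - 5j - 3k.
0.0678 + 0.0508i + 0.0847j + 0.0508k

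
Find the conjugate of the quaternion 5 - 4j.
5 + 4j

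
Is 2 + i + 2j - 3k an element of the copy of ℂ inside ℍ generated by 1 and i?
No. The quaternion 2 + i + 2j - 3k has j-coefficient y = 2 and k-coefficient z = -3, not both zero, so it does not lie in the complex subalgebra spanned by 1 and i.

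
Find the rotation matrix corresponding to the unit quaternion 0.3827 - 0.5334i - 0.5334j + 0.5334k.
[[-0.1381, 0.1608, -0.9773], [0.9773, -0.1381, -0.1608], [-0.1608, -0.9773, -0.1381]]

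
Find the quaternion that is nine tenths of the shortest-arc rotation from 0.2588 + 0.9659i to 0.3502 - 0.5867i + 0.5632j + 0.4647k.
-0.2963 + 0.6671i - 0.5273j - 0.435k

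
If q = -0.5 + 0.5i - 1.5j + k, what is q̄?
-0.5 - 0.5i + 1.5j - k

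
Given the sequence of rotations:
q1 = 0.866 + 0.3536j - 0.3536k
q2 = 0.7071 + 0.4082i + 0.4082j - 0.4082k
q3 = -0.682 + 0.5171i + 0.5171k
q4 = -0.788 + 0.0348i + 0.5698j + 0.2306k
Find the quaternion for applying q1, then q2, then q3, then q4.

q2 · q1 = 0.3237 + 0.3535i + 0.7479j - 0.4592k
q3 · q2 · q1 = -0.1661 - 0.4604i - 0.0898j + 0.8673k
q4 · q3 · q2 · q1 = -0.0019 + 0.8719i - 0.1602j - 0.4625k
-0.0019 + 0.8719i - 0.1602j - 0.4625k


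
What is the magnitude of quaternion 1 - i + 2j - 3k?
√15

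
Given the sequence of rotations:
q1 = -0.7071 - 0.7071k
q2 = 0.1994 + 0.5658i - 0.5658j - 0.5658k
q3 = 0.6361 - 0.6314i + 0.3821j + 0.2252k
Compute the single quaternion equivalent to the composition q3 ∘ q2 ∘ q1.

q2 · q1 = -0.5411 + 0.8002j + 0.2591k
q3 · q2 · q1 = -0.7083 + 0.2604i + 0.4658j - 0.4623k
-0.7083 + 0.2604i + 0.4658j - 0.4623k


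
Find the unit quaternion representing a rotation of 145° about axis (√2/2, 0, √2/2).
0.3007 + 0.6744i + 0.6744k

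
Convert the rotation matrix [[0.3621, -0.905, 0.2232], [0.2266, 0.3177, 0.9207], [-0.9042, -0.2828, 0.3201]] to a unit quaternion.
0.7071 - 0.4255i + 0.3986j + 0.4001k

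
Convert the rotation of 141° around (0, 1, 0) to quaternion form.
0.3338 + 0.9426j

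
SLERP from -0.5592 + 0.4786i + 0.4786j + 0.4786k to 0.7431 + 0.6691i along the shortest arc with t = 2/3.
-0.8867 - 0.3325i + 0.227j + 0.227k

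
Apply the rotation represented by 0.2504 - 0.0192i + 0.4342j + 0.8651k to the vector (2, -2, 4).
(-0.111, 4.872, 0.504)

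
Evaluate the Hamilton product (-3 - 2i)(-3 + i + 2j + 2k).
11 + 3i - 2j - 10k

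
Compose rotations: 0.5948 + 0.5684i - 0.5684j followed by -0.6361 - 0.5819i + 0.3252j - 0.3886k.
0.1372 - 0.9286i + 0.3341j - 0.0852k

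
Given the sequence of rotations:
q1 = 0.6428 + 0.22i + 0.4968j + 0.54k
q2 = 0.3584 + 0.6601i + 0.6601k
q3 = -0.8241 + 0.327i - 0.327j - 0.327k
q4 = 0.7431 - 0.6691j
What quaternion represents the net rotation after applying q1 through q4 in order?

q2 · q1 = -0.2713 + 0.1752i - 0.0332j + 0.9458k
q3 · q2 · q1 = 0.4647 - 0.5532i - 0.2505j - 0.6443k
q4 · q3 · q2 · q1 = 0.1777 + 0.02i - 0.4971j - 0.8489k
0.1777 + 0.02i - 0.4971j - 0.8489k


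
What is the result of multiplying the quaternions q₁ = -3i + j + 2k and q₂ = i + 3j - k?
2 - 7i - j - 10k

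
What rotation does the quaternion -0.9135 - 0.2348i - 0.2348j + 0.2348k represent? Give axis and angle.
axis = (-√3/3, -√3/3, √3/3), θ = 312°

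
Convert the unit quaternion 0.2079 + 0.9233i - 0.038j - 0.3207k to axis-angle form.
axis = (0.9439, -0.0388, -0.3279), θ = 156°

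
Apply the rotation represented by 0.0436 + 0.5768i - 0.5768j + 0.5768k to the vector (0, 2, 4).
(1.029, -3.524, -2.553)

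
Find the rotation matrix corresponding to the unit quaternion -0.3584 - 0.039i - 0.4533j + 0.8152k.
[[-0.7401, 0.6197, 0.2613], [-0.549, -0.3321, -0.767], [-0.3885, -0.7111, 0.586]]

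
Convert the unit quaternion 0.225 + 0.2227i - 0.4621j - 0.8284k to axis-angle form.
axis = (0.2286, -0.4743, -0.8502), θ = 154°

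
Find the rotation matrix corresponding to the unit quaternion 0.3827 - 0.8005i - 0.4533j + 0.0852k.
[[0.5745, 0.6605, -0.4834], [0.7909, -0.2961, 0.5355], [0.2106, -0.6899, -0.6926]]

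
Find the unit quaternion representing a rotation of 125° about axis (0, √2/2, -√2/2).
0.4617 + 0.6272j - 0.6272k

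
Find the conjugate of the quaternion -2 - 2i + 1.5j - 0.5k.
-2 + 2i - 1.5j + 0.5k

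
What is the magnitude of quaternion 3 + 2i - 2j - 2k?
√21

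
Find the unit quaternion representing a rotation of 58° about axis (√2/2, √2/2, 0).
0.8746 + 0.3428i + 0.3428j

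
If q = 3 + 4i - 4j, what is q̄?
3 - 4i + 4j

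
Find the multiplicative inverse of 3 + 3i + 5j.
0.0698 - 0.0698i - 0.1163j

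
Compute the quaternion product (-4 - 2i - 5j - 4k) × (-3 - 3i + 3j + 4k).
37 + 10i + 23j - 25k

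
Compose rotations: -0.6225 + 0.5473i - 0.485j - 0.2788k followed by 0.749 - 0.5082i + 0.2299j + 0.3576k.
0.0231 + 0.8356i - 0.4523j - 0.3108k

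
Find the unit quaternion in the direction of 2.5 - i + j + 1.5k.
0.7715 - 0.3086i + 0.3086j + 0.4629k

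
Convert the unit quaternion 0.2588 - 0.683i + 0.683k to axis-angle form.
axis = (-√2/2, 0, √2/2), θ = 5π/6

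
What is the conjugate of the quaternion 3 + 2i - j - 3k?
3 - 2i + j + 3k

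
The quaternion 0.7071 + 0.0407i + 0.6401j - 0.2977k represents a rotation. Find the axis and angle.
axis = (0.0576, 0.9052, -0.421), θ = π/2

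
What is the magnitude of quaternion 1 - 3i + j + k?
√12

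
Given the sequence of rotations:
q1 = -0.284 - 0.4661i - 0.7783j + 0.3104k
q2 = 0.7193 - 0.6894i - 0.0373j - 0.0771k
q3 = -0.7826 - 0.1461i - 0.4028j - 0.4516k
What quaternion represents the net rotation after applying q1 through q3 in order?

q2 · q1 = -0.5307 - 0.2111i - 0.2993j + 0.7643k
q3 · q2 · q1 = 0.6091 - 0.2003i + 0.655j - 0.3998k
0.6091 - 0.2003i + 0.655j - 0.3998k


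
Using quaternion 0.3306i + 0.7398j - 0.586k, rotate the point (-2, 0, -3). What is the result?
(2.725, 1.623, 1.715)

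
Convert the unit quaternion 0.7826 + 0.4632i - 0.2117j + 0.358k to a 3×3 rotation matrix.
[[0.654, -0.7565, 0.0003], [0.3642, 0.3146, -0.8766], [0.663, 0.5734, 0.4813]]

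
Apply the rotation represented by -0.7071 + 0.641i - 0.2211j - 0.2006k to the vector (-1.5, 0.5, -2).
(-1.627, -1.942, 0.285)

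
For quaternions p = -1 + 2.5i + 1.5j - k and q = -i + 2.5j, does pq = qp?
No: pq = -1.25 + 3.5i - 1.5j + 7.75k ≠ -1.25 - 1.5i - 3.5j - 7.75k = qp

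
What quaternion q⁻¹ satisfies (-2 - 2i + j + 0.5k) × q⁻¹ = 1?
-0.2162 + 0.2162i - 0.1081j - 0.0541k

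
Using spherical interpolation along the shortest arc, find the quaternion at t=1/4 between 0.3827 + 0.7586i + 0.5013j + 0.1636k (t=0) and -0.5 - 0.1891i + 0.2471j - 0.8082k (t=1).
0.4829 + 0.7008i + 0.3441j + 0.3966k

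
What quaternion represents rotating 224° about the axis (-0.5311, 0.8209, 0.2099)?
-0.3746 - 0.4924i + 0.7611j + 0.1946k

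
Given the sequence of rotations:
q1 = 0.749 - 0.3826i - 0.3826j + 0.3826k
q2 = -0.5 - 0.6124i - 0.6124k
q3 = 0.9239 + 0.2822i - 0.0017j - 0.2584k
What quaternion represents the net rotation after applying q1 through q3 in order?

q2 · q1 = -0.3745 - 0.5017i + 0.6599j - 0.4157k
q3 · q2 · q1 = -0.3107 - 0.398i + 0.8573j - 0.1019k
-0.3107 - 0.398i + 0.8573j - 0.1019k


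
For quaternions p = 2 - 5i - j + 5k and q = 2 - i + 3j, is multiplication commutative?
No: pq = 2 - 27i - j - 6k ≠ 2 + 3i + 9j + 26k = qp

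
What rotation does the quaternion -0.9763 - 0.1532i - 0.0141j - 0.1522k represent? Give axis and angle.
axis = (-0.7079, -0.0652, -0.7033), θ = 335°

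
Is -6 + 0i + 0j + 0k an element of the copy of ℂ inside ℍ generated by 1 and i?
Yes. The quaternion -6 has j- and k-coefficients y = z = 0, so it lies in the complex subalgebra spanned by 1 and i.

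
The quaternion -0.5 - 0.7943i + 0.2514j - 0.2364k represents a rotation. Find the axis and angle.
axis = (-0.9172, 0.2903, -0.273), θ = 4π/3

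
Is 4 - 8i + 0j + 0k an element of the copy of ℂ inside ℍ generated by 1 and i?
Yes. The quaternion 4 - 8i has j- and k-coefficients y = z = 0, so it lies in the complex subalgebra spanned by 1 and i.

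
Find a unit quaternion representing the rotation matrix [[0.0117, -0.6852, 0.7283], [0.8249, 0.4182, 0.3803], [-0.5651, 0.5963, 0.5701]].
0.7071 + 0.0764i + 0.4573j + 0.5339k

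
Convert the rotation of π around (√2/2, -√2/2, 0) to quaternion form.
0.7071i - 0.7071j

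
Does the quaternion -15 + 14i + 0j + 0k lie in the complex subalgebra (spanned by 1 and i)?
Yes. The quaternion -15 + 14i has j- and k-coefficients y = z = 0, so it lies in the complex subalgebra spanned by 1 and i.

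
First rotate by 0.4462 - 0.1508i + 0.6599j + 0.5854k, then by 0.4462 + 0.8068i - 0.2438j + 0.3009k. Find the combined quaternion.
0.3055 - 0.0486i - 0.332j + 0.8911k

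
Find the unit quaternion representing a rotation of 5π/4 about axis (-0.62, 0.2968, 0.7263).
-0.3827 - 0.5728i + 0.2742j + 0.671k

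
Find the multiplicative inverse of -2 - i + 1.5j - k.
-0.2424 + 0.1212i - 0.1818j + 0.1212k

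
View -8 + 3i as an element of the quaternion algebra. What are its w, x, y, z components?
-8 + 3i + 0j + 0k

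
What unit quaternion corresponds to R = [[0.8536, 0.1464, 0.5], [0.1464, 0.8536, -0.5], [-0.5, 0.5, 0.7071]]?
0.9239 + 0.2706i + 0.2706j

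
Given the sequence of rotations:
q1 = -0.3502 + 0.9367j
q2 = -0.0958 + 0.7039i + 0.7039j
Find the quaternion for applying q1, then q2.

q2 · q1 = -0.6258 - 0.2465i - 0.3362j + 0.6593k
-0.6258 - 0.2465i - 0.3362j + 0.6593k


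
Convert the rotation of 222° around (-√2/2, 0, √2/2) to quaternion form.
-0.3584 - 0.6601i + 0.6601k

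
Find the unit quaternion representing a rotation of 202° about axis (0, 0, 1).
-0.1908 + 0.9816k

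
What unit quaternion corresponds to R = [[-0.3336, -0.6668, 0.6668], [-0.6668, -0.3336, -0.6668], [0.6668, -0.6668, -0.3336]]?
0.5774i - 0.5774j + 0.5774k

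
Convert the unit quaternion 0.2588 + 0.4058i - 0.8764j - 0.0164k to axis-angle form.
axis = (0.4201, -0.9073, -0.017), θ = 5π/6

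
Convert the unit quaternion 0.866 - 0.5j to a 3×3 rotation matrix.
[[0.5, 0, -0.866], [0, 1, 0], [0.866, 0, 0.5]]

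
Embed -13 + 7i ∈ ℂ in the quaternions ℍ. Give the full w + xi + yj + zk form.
-13 + 7i + 0j + 0k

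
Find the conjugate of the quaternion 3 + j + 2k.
3 - j - 2k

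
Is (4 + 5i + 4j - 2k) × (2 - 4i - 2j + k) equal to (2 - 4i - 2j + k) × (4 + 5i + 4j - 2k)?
No: pq = 38 - 6i + 3j + 6k ≠ 38 - 6i - 3j - 6k = qp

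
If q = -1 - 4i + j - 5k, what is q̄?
-1 + 4i - j + 5k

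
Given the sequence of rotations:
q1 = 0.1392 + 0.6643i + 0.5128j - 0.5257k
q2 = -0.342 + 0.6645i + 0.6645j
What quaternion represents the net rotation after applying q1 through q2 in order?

q2 · q1 = -0.8298 - 0.484i + 0.2664j + 0.0791k
-0.8298 - 0.484i + 0.2664j + 0.0791k


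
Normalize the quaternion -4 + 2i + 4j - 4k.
-0.5547 + 0.2774i + 0.5547j - 0.5547k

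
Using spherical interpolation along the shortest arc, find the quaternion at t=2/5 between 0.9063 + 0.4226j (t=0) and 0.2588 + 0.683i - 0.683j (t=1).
0.5688 - 0.39i + 0.7241j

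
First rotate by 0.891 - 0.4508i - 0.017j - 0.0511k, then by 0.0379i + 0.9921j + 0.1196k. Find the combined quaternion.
0.0401 - 0.0149i + 0.832j + 0.5532k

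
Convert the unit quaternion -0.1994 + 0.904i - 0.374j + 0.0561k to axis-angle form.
axis = (0.9225, -0.3817, 0.0572), θ = 203°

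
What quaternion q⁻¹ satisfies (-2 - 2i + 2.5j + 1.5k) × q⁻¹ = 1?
-0.1212 + 0.1212i - 0.1515j - 0.0909k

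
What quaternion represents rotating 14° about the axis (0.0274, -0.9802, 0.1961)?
0.9925 + 0.0033i - 0.1195j + 0.0239k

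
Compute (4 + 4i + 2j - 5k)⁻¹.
0.0656 - 0.0656i - 0.0328j + 0.082k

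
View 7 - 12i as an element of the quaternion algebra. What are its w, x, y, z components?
7 - 12i + 0j + 0k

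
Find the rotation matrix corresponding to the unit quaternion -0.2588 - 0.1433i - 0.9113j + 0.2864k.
[[-0.825, 0.4094, 0.3896], [0.1129, 0.7949, -0.5962], [-0.5538, -0.4478, -0.702]]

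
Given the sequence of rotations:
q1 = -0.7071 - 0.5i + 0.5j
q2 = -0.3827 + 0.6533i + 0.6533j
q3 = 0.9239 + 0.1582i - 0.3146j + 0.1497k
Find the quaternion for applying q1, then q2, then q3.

q2 · q1 = 0.2706 - 0.2706i - 0.6533j + 0.6533k
q3 · q2 · q1 = -0.0105 - 0.3149i - 0.8326j + 0.4556k
-0.0105 - 0.3149i - 0.8326j + 0.4556k


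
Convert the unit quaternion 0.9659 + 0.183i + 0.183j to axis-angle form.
axis = (√2/2, √2/2, 0), θ = π/6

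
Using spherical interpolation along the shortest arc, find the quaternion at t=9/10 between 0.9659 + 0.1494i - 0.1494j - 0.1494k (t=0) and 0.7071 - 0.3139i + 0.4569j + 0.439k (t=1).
0.7769 - 0.2752i + 0.4087j + 0.392k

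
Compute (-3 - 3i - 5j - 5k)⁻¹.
-0.0441 + 0.0441i + 0.0735j + 0.0735k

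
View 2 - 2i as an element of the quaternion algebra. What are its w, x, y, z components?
2 - 2i + 0j + 0k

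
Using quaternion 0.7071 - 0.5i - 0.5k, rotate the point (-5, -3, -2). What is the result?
(-5.621, 2.121, -1.379)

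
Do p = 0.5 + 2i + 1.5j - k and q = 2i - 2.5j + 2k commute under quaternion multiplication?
No: pq = 1.75 + 1.5i - 7.25j - 7k ≠ 1.75 + 0.5i + 4.75j + 9k = qp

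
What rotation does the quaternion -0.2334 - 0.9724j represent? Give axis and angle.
axis = (0, -1, 0), θ = 207°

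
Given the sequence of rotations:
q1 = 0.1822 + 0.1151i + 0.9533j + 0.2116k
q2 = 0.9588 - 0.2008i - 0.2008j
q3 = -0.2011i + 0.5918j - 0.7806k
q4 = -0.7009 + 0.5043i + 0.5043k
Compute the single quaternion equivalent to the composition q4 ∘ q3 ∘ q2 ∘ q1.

q2 · q1 = 0.3892 + 0.0313i + 0.9199j + 0.0346k
q3 · q2 · q1 = -0.5111 + 0.6603i + 0.2129j - 0.5073k
q4 · q3 · q2 · q1 = 0.2811 - 0.8279i + 0.4396j + 0.2052k
0.2811 - 0.8279i + 0.4396j + 0.2052k


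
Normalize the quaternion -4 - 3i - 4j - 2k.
-0.5963 - 0.4472i - 0.5963j - 0.2981k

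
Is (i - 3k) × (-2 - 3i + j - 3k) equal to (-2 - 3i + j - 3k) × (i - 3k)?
No: pq = -6 + i + 12j + 7k ≠ -6 - 5i - 12j + 5k = qp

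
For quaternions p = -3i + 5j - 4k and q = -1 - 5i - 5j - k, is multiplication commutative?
No: pq = 6 - 22i + 12j + 44k ≠ 6 + 28i - 22j - 36k = qp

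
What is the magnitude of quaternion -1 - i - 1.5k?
2.062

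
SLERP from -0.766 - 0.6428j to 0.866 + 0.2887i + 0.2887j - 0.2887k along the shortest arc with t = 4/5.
-0.8671 - 0.2354i - 0.3705j + 0.2354k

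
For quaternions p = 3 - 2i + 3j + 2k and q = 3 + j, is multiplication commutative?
No: pq = 6 - 8i + 12j + 4k ≠ 6 - 4i + 12j + 8k = qp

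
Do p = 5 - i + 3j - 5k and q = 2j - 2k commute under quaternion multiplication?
No: pq = -16 + 4i + 8j - 12k ≠ -16 - 4i + 12j - 8k = qp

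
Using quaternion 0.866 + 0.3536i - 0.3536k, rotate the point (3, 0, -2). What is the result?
(2.75, -0.612, -2.25)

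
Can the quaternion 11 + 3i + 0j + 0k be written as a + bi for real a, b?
Yes. The quaternion 11 + 3i has j- and k-coefficients y = z = 0, so it lies in the complex subalgebra spanned by 1 and i.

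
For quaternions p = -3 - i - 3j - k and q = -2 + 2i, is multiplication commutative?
No: pq = 8 - 4i + 4j + 8k ≠ 8 - 4i + 8j - 4k = qp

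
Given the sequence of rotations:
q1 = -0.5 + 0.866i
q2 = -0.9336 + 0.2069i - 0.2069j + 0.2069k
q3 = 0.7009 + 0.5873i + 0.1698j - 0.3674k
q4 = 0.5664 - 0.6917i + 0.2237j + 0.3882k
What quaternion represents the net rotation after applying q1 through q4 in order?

q2 · q1 = 0.2876 - 0.9119i + 0.2826j + 0.0757k
q3 · q2 · q1 = 0.717 - 0.3536i + 0.5375j + 0.2682k
q4 · q3 · q2 · q1 = -0.0628 - 0.8449i + 0.5131j + 0.1376k
-0.0628 - 0.8449i + 0.5131j + 0.1376k


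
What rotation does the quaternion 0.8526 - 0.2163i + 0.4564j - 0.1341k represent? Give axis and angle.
axis = (-0.4139, 0.8734, -0.2566), θ = 63°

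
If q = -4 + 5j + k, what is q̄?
-4 - 5j - k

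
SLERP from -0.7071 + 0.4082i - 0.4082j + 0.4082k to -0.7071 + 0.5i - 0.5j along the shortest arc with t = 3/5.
-0.7232 + 0.4737i - 0.4737j + 0.1676k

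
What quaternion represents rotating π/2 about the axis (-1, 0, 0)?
0.7071 - 0.7071i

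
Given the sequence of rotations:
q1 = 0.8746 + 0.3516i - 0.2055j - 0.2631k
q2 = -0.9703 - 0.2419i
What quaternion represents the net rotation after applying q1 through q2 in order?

q2 · q1 = -0.7636 - 0.5527i + 0.1358j + 0.305k
-0.7636 - 0.5527i + 0.1358j + 0.305k


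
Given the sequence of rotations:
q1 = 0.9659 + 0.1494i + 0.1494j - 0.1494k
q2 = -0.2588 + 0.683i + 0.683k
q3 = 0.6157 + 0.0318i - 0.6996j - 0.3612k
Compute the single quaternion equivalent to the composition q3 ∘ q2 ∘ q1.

q2 · q1 = -0.25 + 0.519i + 0.1654j + 0.8004k
q3 · q2 · q1 = 0.2344 - 0.1886i + 0.0638j + 0.9515k
0.2344 - 0.1886i + 0.0638j + 0.9515k


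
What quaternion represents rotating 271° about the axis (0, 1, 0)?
-0.7133 + 0.7009j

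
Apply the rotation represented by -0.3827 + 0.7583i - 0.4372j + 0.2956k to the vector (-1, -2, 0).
(0.431, 1.539, 1.564)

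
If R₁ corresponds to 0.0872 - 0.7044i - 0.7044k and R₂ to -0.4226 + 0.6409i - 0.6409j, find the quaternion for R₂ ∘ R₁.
0.4146 + 0.805i + 0.3956j - 0.1538k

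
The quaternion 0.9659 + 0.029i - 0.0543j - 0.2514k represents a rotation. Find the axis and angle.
axis = (0.112, -0.2098, -0.9713), θ = π/6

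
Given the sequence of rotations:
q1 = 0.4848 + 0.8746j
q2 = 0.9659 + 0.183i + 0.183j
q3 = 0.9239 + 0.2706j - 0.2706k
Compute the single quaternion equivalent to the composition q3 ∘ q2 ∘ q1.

q2 · q1 = 0.3082 + 0.0887i + 0.9335j + 0.1601k
q3 · q2 · q1 = 0.0755 + 0.3779i + 0.9219j + 0.0405k
0.0755 + 0.3779i + 0.9219j + 0.0405k


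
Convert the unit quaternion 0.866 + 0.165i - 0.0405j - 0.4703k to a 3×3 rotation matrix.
[[0.5544, 0.8012, -0.2253], [-0.8279, 0.5032, -0.2477], [-0.0851, 0.3239, 0.9423]]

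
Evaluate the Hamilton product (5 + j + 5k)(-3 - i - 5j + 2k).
-20 + 22i - 33j - 4k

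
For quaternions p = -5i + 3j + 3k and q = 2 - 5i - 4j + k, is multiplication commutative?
No: pq = -16 + 5i - 4j + 41k ≠ -16 - 25i + 16j - 29k = qp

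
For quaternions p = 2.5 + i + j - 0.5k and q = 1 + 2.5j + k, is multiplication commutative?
No: pq = 0.5 + 3.25i + 6.25j + 4.5k ≠ 0.5 - 1.25i + 8.25j - 0.5k = qp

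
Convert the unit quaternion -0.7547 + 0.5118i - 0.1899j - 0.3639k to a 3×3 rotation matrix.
[[0.663, -0.7437, -0.0859], [0.3549, 0.2113, 0.9107], [-0.6591, -0.6343, 0.404]]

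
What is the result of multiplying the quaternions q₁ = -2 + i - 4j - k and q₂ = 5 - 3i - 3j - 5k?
-24 + 28i - 6j - 10k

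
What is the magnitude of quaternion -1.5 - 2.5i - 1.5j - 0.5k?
√11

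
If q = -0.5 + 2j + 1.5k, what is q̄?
-0.5 - 2j - 1.5k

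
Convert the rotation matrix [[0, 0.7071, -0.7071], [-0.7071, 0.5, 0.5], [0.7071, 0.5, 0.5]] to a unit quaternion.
0.7071 - 0.5j - 0.5k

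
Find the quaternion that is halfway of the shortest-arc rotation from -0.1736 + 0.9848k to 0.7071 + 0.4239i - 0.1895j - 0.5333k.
-0.4851 - 0.2335i + 0.1044j + 0.8362k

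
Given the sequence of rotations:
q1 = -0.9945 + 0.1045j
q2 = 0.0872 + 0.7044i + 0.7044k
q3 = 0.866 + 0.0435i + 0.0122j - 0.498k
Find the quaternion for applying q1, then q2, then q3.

q2 · q1 = -0.0867 - 0.7741i + 0.0091j - 0.6269k
q3 · q2 · q1 = -0.3537 - 0.6773i + 0.4196j - 0.4899k
-0.3537 - 0.6773i + 0.4196j - 0.4899k


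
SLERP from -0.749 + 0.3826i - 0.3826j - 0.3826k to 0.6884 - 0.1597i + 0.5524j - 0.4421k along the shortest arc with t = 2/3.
-0.7794 + 0.2597i - 0.5429j + 0.1744k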